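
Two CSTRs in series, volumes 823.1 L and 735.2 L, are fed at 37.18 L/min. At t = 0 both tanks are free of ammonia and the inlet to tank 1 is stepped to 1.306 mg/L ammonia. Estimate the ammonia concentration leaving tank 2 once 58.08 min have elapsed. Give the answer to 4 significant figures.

0.9979 mg/L

Each tank obeys Vᵢ dCᵢ/dt = Q(Cᵢ₋₁ − Cᵢ), so τᵢ = Vᵢ/Q.
τ₁ = 823.1/37.18 = 22.1382 min; τ₂ = 735.2/37.18 = 19.7741 min.
Solving the cascade with C₁(0)=C₂(0)=0 gives C₂(t) = C_in[1 − (τ₁ e^(−t/τ₁) − τ₂ e^(−t/τ₂))/(τ₁ − τ₂)].
At t = 58.08: e^(−t/τ₁) = 0.0725475, e^(−t/τ₂) = 0.0530150.
C₂ = 1.306·[1 − (22.1382·0.0725475 − 19.7741·0.0530150)/(2.36417)] = 1.306·0.764082 = 0.997891 mg/L.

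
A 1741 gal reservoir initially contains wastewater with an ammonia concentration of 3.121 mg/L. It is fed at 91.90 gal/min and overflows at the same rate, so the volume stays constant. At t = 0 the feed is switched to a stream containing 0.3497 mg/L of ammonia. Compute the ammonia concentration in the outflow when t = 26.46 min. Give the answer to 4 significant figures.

1.035 mg/L

Accumulation = in − out for the solute gives V dC/dt = Q(C_in − C).
So dC/dt = (C_in − C)/τ with τ = V/Q = 1741/91.90 = 18.9445 min.
Integrating: C(t) = C_in + (C₀ − C_in) e^(−t/τ).
C(26.46) = 0.3497 + (3.121 − 0.3497)·e^(−26.46/18.9445) = 0.3497 + (2.77130)·0.247409 = 1.03535 mg/L.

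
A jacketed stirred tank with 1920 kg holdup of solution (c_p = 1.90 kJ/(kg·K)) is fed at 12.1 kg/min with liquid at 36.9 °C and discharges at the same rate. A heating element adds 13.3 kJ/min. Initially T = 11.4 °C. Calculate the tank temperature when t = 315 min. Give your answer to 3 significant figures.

33.9 °C

Unsteady energy balance on the tank contents: M c_p dT/dt = ṁ c_p (T_in − T) + 13.3.
Rearrange: dT/dt = (T_ss − T)/τ with τ = M/ṁ = 158.68 min and T_ss = T_in + Q̇/(ṁ c_p) = 37.479 °C.
Integrating: T(t) = T_ss + (T₀ − T_ss) e^(−t/τ).
T(315) = 37.479 + (-26.079)·e^(−315/158.68) = 37.479 + (-26.079)·0.13736 = 33.896 °C.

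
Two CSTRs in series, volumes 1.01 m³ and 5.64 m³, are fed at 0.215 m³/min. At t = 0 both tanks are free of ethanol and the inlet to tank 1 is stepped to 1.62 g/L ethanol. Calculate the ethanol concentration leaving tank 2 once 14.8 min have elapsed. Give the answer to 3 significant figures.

Each tank obeys Vᵢ dCᵢ/dt = Q(Cᵢ₋₁ − Cᵢ), so τᵢ = Vᵢ/Q.
τ₁ = 1.01/0.215 = 4.6977 min; τ₂ = 5.64/0.215 = 26.233 min.
Tank 1: C₁ = C_in(1 − e^(−t/τ₁)). Tank 2 (τ₁ ≠ τ₂): C₂ = C_in[1 − (τ₁ e^(−t/τ₁) − τ₂ e^(−t/τ₂))/(τ₁ − τ₂)].
At t = 14.8: e^(−t/τ₁) = 0.042831, e^(−t/τ₂) = 0.56882.
C₂ = 1.62·[1 − (4.6977·0.042831 − 26.233·0.56882)/(-21.535)] = 1.62·0.31643 = 0.51262 g/L.

0.513 g/L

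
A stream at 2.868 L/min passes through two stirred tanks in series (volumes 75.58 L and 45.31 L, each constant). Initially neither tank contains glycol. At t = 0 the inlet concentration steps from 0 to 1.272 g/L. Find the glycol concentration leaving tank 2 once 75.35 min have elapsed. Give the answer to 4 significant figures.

1.106 g/L

Species balance on tank i: dCᵢ/dt = (Cᵢ₋₁ − Cᵢ)/τᵢ with τᵢ = Vᵢ/Q.
τ₁ = 75.58/2.868 = 26.3529 min; τ₂ = 45.31/2.868 = 15.7985 min.
Tank 1: C₁ = C_in(1 − e^(−t/τ₁)). Tank 2 (τ₁ ≠ τ₂): C₂ = C_in[1 − (τ₁ e^(−t/τ₁) − τ₂ e^(−t/τ₂))/(τ₁ − τ₂)].
At t = 75.35: e^(−t/τ₁) = 0.0573105, e^(−t/τ₂) = 0.00848504.
C₂ = 1.272·[1 − (26.3529·0.0573105 − 15.7985·0.00848504)/(10.5544)] = 1.272·0.869605 = 1.10614 g/L.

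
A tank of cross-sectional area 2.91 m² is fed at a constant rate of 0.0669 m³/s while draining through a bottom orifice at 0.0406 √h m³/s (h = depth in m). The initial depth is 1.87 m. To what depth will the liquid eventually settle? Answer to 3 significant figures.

Level balance: A dh/dt = 0.0669 − 0.0406 √h. Setting dh/dt = 0:
Q_in = 0.0406 √h_ss ⇒ √h_ss = 0.0669/0.0406 = 1.6478.
h_ss = 1.6478² = 2.7152 m. (Since h₀ = 1.87 m < h_ss, the level will rise toward this value.)

2.72 m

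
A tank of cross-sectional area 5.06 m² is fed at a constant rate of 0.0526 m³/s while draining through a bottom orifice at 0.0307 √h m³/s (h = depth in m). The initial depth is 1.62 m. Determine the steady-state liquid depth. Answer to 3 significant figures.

2.94 m

Accumulation of liquid (constant cross-section A): A dh/dt = Q_in − 0.0307 √h. At steady state dh/dt = 0:
Q_in = 0.0307 √h_ss ⇒ √h_ss = 0.0526/0.0307 = 1.7134.
h_ss = 1.7134² = 2.9356 m. (Since h₀ = 1.62 m < h_ss, the level will rise toward this value.)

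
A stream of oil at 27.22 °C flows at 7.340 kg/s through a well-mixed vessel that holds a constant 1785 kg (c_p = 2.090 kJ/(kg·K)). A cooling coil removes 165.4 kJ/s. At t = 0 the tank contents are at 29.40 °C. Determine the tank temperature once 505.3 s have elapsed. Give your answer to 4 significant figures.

18.06 °C

Unsteady energy balance on the tank contents: M c_p dT/dt = ṁ c_p (T_in − T) − 165.4.
Rearrange: dT/dt = (T_ss − T)/τ with τ = M/ṁ = 243.188 s and T_ss = T_in − Q̇/(ṁ c_p) = 16.4382 °C.
Solution: T(t) = T_ss + (T₀ − T_ss) e^(−t/τ).
T(505.3) = 16.4382 + (12.9618)·e^(−505.3/243.188) = 16.4382 + (12.9618)·0.125203 = 18.0610 °C.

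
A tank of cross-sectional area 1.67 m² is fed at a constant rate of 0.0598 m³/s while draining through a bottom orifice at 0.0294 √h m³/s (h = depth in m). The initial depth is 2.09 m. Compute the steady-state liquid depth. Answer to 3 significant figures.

Accumulation of liquid (constant cross-section A): A dh/dt = Q_in − 0.0294 √h. At steady state dh/dt = 0:
Q_in = 0.0294 √h_ss ⇒ √h_ss = 0.0598/0.0294 = 2.0340.
h_ss = 2.0340² = 4.1372 m. (Since h₀ = 2.09 m < h_ss, the level will rise toward this value.)

4.14 m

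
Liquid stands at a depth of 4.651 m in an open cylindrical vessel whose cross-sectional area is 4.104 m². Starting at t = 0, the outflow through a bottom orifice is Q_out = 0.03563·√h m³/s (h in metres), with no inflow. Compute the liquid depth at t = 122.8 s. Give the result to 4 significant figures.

With no inflow, A dh/dt = −0.03563 √h.
This is separable: 2 d(√h)/dt = −0.03563/A, so √h = √h₀ − (0.03563/(2A)) t.
√h = √4.651 − 0.03563·122.8/(2·4.104) = 2.15662 − 0.533061 = 1.62356.
h = 1.62356² = 2.63594 m.

2.636 m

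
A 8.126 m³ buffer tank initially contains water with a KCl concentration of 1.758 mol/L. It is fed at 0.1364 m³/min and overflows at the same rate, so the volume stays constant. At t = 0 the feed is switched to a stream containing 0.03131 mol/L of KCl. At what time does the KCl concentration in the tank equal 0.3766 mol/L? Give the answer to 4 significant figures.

Mass balance on the solute (V constant): V dC/dt = Q(C_in − C), so τ = V/Q = 59.5748 min.
C(t) = C_in + (C₀ − C_in) e^(−t/τ). Set C = 0.3766 and solve for t:
e^(−t/τ) = (C − C_in)/(C₀ − C_in) = (0.3766 − 0.03131)/(1.758 − 0.03131) = 0.199972
t = −τ ln(…) = 59.5748 × 1.60958 = 95.8902 min.

95.89 min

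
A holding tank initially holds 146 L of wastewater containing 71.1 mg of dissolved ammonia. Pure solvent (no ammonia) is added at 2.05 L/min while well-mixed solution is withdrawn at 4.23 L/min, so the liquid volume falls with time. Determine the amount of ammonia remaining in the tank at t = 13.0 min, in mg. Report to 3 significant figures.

Total volume: dV/dt = Q_in − Q_out = -2.1800 L/min, so V(t) = 146 − 2.1800 t and V(13.0) = 117.66 L.
Solute balance: dm/dt = 0 − Q_out C = −Q_out m/V(t).
Separate: dm/m = −Q_out dt/V(t) ⇒ ln(m/m₀) = −(Q_out/(Q_in−Q_out)) ln(V/V₀).
m = m₀ (V₀/V)^(Q_out/(Q_in−Q_out)) = 71.1 × (146/117.66)^(-1.9404) = 46.775 mg.

46.8 mg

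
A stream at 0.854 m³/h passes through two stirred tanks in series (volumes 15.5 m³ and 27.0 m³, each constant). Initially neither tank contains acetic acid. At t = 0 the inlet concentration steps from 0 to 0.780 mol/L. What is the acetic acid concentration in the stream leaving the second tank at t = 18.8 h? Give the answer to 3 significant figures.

Each tank obeys Vᵢ dCᵢ/dt = Q(Cᵢ₋₁ − Cᵢ), so τᵢ = Vᵢ/Q.
τ₁ = 15.5/0.854 = 18.150 h; τ₂ = 27.0/0.854 = 31.616 h.
Solving the cascade with C₁(0)=C₂(0)=0 gives C₂(t) = C_in[1 − (τ₁ e^(−t/τ₁) − τ₂ e^(−t/τ₂))/(τ₁ − τ₂)].
At t = 18.8: e^(−t/τ₁) = 0.35494, e^(−t/τ₂) = 0.55176.
C₂ = 0.780·[1 − (18.150·0.35494 − 31.616·0.55176)/(-13.466)] = 0.780·0.18295 = 0.14270 mol/L.

0.143 mol/L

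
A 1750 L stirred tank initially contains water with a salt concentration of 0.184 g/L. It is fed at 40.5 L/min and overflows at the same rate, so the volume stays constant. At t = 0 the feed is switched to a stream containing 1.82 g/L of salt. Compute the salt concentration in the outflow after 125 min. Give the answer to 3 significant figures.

Unsteady species balance (constant V, well mixed): V dC/dt = Q(C_in − C).
Rewrite as dC/dt + C/τ = C_in/τ, τ = V/Q = 43.210 min.
This is linear first-order; C(t) = C_in + (C₀ − C_in) e^(−t/τ).
C(125) = 1.82 + (0.184 − 1.82)·e^(−125/43.210) = 1.82 + (-1.6360)·0.055418 = 1.7293 g/L.

1.73 g/L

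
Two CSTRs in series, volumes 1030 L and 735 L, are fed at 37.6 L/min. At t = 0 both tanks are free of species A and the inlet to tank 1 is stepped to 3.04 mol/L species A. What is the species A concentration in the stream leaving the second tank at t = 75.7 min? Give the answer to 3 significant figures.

2.53 mol/L

Time constants: τᵢ = Vᵢ/Q for each well-mixed tank.
τ₁ = 1030/37.6 = 27.394 min; τ₂ = 735/37.6 = 19.548 min.
Solving the cascade with C₁(0)=C₂(0)=0 gives C₂(t) = C_in[1 − (τ₁ e^(−t/τ₁) − τ₂ e^(−t/τ₂))/(τ₁ − τ₂)].
At t = 75.7: e^(−t/τ₁) = 0.063076, e^(−t/τ₂) = 0.020805.
C₂ = 3.04·[1 − (27.394·0.063076 − 19.548·0.020805)/(7.8457)] = 3.04·0.83161 = 2.5281 mol/L.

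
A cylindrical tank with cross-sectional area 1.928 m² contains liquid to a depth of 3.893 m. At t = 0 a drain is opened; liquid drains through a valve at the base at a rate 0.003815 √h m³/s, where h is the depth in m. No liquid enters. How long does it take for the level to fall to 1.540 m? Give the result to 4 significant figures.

A dh/dt = −Q_out = −0.003815 √h.
Separate and integrate: 2(√h − √h₀) = −(0.003815/A) t.
t = 2A(√h₀ − √h)/0.003815 = 2·1.928·(√3.893 − √1.540)/0.003815
  = 3.85600 × (1.97307 − 1.24097) / 0.003815 = 739.969 s.

740.0 s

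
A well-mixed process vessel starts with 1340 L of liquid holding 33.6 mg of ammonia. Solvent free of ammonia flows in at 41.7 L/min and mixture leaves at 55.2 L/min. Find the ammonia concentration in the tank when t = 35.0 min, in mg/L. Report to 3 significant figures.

0.00655 mg/L

Let m(t) be the amount of ammonia. Volume: V(t) = V₀ + (Q_in − Q_out) t = 1340 − 13.500 t; V(35.0) = 867.50 L.
Species balance (pure solvent in): dm/dt = −Q_out · m/V(t).
Separate: dm/m = −Q_out dt/V(t) ⇒ ln(m/m₀) = −(Q_out/(Q_in−Q_out)) ln(V/V₀).
m = m₀ (V₀/V)^(Q_out/(Q_in−Q_out)) = 33.6 × (1340/867.50)^(-4.0889) = 5.6782 mg.
C = m/V = 5.6782/867.50 = 0.0065455 mg/L.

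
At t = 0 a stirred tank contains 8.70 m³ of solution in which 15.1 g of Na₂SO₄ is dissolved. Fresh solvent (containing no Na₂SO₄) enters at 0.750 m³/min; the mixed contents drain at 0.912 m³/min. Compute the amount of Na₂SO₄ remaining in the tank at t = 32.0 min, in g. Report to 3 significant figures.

0.0920 g

Let m(t) be the amount of Na₂SO₄. Volume: V(t) = V₀ + (Q_in − Q_out) t = 8.70 − 0.16200 t; V(32.0) = 3.5160 m³.
No Na₂SO₄ enters, so dm/dt = −Q_out · (m/V).
Separate: dm/m = −Q_out dt/V(t) ⇒ ln(m/m₀) = −(Q_out/(Q_in−Q_out)) ln(V/V₀).
m = m₀ (V₀/V)^(Q_out/(Q_in−Q_out)) = 15.1 × (8.70/3.5160)^(-5.6296) = 0.092020 g.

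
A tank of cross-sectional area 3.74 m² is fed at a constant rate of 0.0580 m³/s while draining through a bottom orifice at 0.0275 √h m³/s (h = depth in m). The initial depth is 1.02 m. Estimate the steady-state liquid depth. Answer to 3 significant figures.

A dh/dt = Q_in − 0.0275 √h. Steady state requires inflow = outflow:
Q_in = 0.0275 √h_ss ⇒ √h_ss = 0.0580/0.0275 = 2.1091.
h_ss = 2.1091² = 4.4483 m. (Since h₀ = 1.02 m < h_ss, the level will rise toward this value.)

4.45 m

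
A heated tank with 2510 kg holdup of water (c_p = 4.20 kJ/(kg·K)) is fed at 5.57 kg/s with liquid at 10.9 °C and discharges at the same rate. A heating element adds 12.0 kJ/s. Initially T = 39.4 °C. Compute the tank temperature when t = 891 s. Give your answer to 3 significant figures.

15.3 °C

First-law balance (no shaft work): M c_p dT/dt = ṁ c_p (T_in − T) + 12.0.
Rearrange: dT/dt = (T_ss − T)/τ with τ = M/ṁ = 450.63 s and T_ss = T_in + Q̇/(ṁ c_p) = 11.413 °C.
Solution: T(t) = T_ss + (T₀ − T_ss) e^(−t/τ).
T(891) = 11.413 + (27.987)·e^(−891/450.63) = 11.413 + (27.987)·0.13845 = 15.288 °C.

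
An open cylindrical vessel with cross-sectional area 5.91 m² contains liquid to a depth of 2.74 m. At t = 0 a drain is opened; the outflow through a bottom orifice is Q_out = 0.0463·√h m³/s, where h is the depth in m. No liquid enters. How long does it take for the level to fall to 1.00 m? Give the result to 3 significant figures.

Volume balance on the tank: A dh/dt = −0.0463 √h.
Separate and integrate: 2(√h − √h₀) = −(0.0463/A) t.
t = 2A(√h₀ − √h)/0.0463 = 2·5.91·(√2.74 − √1.00)/0.0463
  = 11.820 × (1.6553 − 1.0000) / 0.0463 = 167.29 s.

167 s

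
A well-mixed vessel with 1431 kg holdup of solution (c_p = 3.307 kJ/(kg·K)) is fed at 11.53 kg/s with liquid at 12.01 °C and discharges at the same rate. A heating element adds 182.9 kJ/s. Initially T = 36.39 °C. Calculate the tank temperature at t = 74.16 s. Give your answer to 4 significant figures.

Heat balance on the well-mixed liquid: M c_p dT/dt = ṁ c_p (T_in − T) + 182.9.
Rearrange: dT/dt = (T_ss − T)/τ with τ = M/ṁ = 124.111 s and T_ss = T_in + Q̇/(ṁ c_p) = 16.8068 °C.
T approaches T_ss exponentially: T(t) = T_ss + (T₀ − T_ss) e^(−t/τ).
T(74.16) = 16.8068 + (19.5832)·e^(−74.16/124.111) = 16.8068 + (19.5832)·0.550169 = 27.5809 °C.

27.58 °C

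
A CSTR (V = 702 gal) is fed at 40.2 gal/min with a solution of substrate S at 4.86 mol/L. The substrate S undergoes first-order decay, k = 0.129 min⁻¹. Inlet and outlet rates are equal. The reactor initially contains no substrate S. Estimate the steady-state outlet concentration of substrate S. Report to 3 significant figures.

1.49 mol/L

V dC/dt = Q(C_in − C) − k V C.
At steady state: 0 = Q C_in − (Q + kV) C_ss, so C_ss = Q C_in/(Q + kV).
C_ss = 40.2·4.86/(40.2 + 0.129·702) = 195.37/130.76 = 1.4941 mol/L.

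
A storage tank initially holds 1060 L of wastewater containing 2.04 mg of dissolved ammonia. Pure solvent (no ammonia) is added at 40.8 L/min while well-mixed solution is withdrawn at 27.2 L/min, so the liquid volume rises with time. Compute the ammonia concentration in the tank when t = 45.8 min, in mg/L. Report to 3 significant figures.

0.000481 mg/L

Let m(t) be the amount of ammonia. Volume: V(t) = V₀ + (Q_in − Q_out) t = 1060 + 13.600 t; V(45.8) = 1682.9 L.
Species balance (pure solvent in): dm/dt = −Q_out · m/V(t).
Separate: dm/m = −Q_out dt/V(t) ⇒ ln(m/m₀) = −(Q_out/(Q_in−Q_out)) ln(V/V₀).
m = m₀ (V₀/V)^(Q_out/(Q_in−Q_out)) = 2.04 × (1060/1682.9)^(2.0000) = 0.80935 mg.
C = m/V = 0.80935/1682.9 = 0.00048093 mg/L.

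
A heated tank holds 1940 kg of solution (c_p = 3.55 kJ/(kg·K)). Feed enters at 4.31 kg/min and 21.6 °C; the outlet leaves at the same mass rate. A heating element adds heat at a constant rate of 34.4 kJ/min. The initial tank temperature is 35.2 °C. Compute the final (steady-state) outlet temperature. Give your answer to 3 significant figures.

23.8 °C

First-law balance (no shaft work): M c_p dT/dt = ṁ c_p (T_in − T) + 34.4.
At steady state dT/dt = 0 ⇒ T_ss = T_in + Q̇/(ṁ c_p) = 21.6 + 34.4/(4.31·3.55) = 23.848 °C.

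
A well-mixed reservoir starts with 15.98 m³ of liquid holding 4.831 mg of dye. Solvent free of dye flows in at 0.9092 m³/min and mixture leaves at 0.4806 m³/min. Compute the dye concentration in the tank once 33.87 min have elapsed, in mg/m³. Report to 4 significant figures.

Total volume: dV/dt = Q_in − Q_out = 0.428600 m³/min, so V(t) = 15.98 + 0.428600 t and V(33.87) = 30.4967 m³.
No dye enters, so dm/dt = −Q_out · (m/V).
Separate: dm/m = −Q_out dt/V(t) ⇒ ln(m/m₀) = −(Q_out/(Q_in−Q_out)) ln(V/V₀).
m = m₀ (V₀/V)^(Q_out/(Q_in−Q_out)) = 4.831 × (15.98/30.4967)^(1.12133) = 2.34050 mg.
C = m/V = 2.34050/30.4967 = 0.0767460 mg/m³.

0.07675 mg/m³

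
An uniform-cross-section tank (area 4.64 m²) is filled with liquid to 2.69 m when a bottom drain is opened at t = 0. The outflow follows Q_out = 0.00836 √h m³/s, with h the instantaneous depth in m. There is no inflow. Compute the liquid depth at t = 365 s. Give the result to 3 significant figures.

1.72 m

A dh/dt = −Q_out = −0.00836 √h.
This is separable: 2 d(√h)/dt = −0.00836/A, so √h = √h₀ − (0.00836/(2A)) t.
√h = √2.69 − 0.00836·365/(2·4.64) = 1.6401 − 0.32881 = 1.3113.
h = 1.3113² = 1.7195 m.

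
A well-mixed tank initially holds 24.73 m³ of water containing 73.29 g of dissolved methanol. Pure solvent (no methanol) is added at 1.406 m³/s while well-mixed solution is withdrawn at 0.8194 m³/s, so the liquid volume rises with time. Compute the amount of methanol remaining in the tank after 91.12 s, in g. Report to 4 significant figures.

Total volume: dV/dt = Q_in − Q_out = 0.586600 m³/s, so V(t) = 24.73 + 0.586600 t and V(91.12) = 78.1810 m³.
Species balance (pure solvent in): dm/dt = −Q_out · m/V(t).
Separate: dm/m = −Q_out dt/V(t) ⇒ ln(m/m₀) = −(Q_out/(Q_in−Q_out)) ln(V/V₀).
m = m₀ (V₀/V)^(Q_out/(Q_in−Q_out)) = 73.29 × (24.73/78.1810)^(1.39686) = 14.6820 g.

14.68 g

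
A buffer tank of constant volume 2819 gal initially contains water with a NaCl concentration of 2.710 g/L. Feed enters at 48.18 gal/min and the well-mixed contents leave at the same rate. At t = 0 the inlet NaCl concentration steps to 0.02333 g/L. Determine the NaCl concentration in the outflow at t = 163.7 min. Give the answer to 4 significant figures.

Species balance on the tank: V dC/dt = Q(C_in − C).
Time constant τ = V/Q = 2819/48.18 = 58.5098 min.
Solution: C(t) = C_in + (C₀ − C_in) e^(−t/τ).
C(163.7) = 0.02333 + (2.710 − 0.02333)·e^(−163.7/58.5098) = 0.02333 + (2.68667)·0.0609425 = 0.187062 g/L.

0.1871 g/L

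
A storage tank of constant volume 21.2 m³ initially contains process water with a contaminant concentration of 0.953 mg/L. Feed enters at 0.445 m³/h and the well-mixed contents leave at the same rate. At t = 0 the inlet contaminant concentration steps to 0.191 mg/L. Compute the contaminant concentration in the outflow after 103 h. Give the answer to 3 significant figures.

Accumulation = in − out for the solute gives V dC/dt = Q(C_in − C).
So dC/dt = (C_in − C)/τ with τ = V/Q = 21.2/0.445 = 47.640 h.
Integrating: C(t) = C_in + (C₀ − C_in) e^(−t/τ).
C(103) = 0.191 + (0.953 − 0.191)·e^(−103/47.640) = 0.191 + (0.76200)·0.11509 = 0.27870 mg/L.

0.279 mg/L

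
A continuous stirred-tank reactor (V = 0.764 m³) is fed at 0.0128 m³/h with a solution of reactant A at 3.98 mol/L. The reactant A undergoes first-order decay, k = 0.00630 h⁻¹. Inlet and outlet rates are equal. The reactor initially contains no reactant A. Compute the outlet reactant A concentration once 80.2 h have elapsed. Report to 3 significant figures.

Accumulation = in − out − consumed: V dC/dt = Q C_in − Q C − k V C.
dC/dt = (Q/V) C_in − (Q/V + k) C; effective rate a = Q/V + k = 0.016754 + 0.00630 = 0.023054 h⁻¹.
C_ss = Q C_in/(Q + kV) = 2.8924 mol/L; C(t) = C_ss + (C₀ − C_ss) e^(−a t).
C(80.2) = 2.8924 + (-2.8924)·e^(−0.023054·80.2) = 2.8924 + (-2.8924)·0.15741 = 2.4371 mol/L.

2.44 mol/L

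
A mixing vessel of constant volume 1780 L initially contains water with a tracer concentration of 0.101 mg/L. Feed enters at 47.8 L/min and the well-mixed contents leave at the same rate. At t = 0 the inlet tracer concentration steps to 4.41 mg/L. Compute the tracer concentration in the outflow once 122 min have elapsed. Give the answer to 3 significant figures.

Accumulation = in − out for the solute gives V dC/dt = Q(C_in − C).
So dC/dt = (C_in − C)/τ with τ = V/Q = 1780/47.8 = 37.238 min.
C approaches C_in exponentially: C(t) = C_in + (C₀ − C_in) e^(−t/τ).
C(122) = 4.41 + (0.101 − 4.41)·e^(−122/37.238) = 4.41 + (-4.3090)·0.037772 = 4.2472 mg/L.

4.25 mg/L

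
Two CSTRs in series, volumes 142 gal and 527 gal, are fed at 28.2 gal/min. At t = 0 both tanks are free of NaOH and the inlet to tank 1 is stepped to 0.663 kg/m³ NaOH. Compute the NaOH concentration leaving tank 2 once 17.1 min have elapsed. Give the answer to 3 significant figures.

Time constants: τᵢ = Vᵢ/Q for each well-mixed tank.
τ₁ = 142/28.2 = 5.0355 min; τ₂ = 527/28.2 = 18.688 min.
Solving the cascade with C₁(0)=C₂(0)=0 gives C₂(t) = C_in[1 − (τ₁ e^(−t/τ₁) − τ₂ e^(−t/τ₂))/(τ₁ − τ₂)].
At t = 17.1: e^(−t/τ₁) = 0.033510, e^(−t/τ₂) = 0.40051.
C₂ = 0.663·[1 − (5.0355·0.033510 − 18.688·0.40051)/(-13.652)] = 0.663·0.46414 = 0.30772 kg/m³.

0.308 kg/m³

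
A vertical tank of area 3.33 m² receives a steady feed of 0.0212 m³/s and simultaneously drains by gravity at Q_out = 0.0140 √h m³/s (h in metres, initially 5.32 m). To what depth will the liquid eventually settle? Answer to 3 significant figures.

2.29 m

Level balance: A dh/dt = 0.0212 − 0.0140 √h. Setting dh/dt = 0:
Q_in = 0.0140 √h_ss ⇒ √h_ss = 0.0212/0.0140 = 1.5143.
h_ss = 1.5143² = 2.2931 m. (Since h₀ = 5.32 m > h_ss, the level will fall toward this value.)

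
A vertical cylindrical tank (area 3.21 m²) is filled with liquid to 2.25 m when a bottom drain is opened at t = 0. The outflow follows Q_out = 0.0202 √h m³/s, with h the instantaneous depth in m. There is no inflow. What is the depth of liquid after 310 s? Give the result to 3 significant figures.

With no inflow, A dh/dt = −0.0202 √h.
Separate and integrate: 2(√h − √h₀) = −(0.0202/A) t.
√h = √2.25 − 0.0202·310/(2·3.21) = 1.5000 − 0.97539 = 0.52461.
h = 0.52461² = 0.27522 m.

0.275 m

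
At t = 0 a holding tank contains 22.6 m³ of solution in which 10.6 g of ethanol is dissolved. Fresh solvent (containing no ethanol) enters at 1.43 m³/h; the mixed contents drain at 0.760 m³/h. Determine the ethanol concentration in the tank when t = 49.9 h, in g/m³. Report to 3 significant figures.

0.0675 g/m³

Total volume: dV/dt = Q_in − Q_out = 0.67000 m³/h, so V(t) = 22.6 + 0.67000 t and V(49.9) = 56.033 m³.
No ethanol enters, so dm/dt = −Q_out · (m/V).
Separate: dm/m = −Q_out dt/V(t) ⇒ ln(m/m₀) = −(Q_out/(Q_in−Q_out)) ln(V/V₀).
m = m₀ (V₀/V)^(Q_out/(Q_in−Q_out)) = 10.6 × (22.6/56.033)^(1.1343) = 3.7844 g.
C = m/V = 3.7844/56.033 = 0.067539 g/m³.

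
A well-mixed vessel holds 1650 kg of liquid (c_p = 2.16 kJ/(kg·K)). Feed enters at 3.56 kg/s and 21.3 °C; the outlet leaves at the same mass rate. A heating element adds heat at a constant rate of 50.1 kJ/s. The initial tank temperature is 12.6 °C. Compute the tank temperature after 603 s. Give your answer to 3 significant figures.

23.7 °C

Heat balance on the well-mixed liquid: M c_p dT/dt = ṁ c_p (T_in − T) + 50.1.
Rearrange: dT/dt = (T_ss − T)/τ with τ = M/ṁ = 463.48 s and T_ss = T_in + Q̇/(ṁ c_p) = 27.815 °C.
Integrating: T(t) = T_ss + (T₀ − T_ss) e^(−t/τ).
T(603) = 27.815 + (-15.215)·e^(−603/463.48) = 27.815 + (-15.215)·0.27225 = 23.673 °C.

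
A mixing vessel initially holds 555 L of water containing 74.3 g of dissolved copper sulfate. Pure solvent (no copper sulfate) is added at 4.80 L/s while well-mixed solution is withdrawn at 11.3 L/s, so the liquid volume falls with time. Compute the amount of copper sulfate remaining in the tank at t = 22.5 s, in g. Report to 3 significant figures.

Let m(t) be the amount of copper sulfate. Volume: V(t) = V₀ + (Q_in − Q_out) t = 555 − 6.5000 t; V(22.5) = 408.75 L.
No copper sulfate enters, so dm/dt = −Q_out · (m/V).
dm/m = −Q_out dt/(V₀ − 6.5000 t); integrating gives ln(m/m₀) = −(Q_out/(Q_in−Q_out)) ln(V/V₀).
m = m₀ (V₀/V)^(Q_out/(Q_in−Q_out)) = 74.3 × (555/408.75)^(-1.7385) = 43.658 g.

43.7 g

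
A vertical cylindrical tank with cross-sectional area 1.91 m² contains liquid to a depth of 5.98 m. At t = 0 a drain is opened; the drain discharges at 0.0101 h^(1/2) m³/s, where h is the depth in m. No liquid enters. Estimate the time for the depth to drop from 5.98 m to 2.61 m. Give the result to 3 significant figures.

With no inflow, A dh/dt = −0.0101 √h.
Separate and integrate: 2(√h − √h₀) = −(0.0101/A) t.
t = 2A(√h₀ − √h)/0.0101 = 2·1.91·(√5.98 − √2.61)/0.0101
  = 3.8200 × (2.4454 − 1.6155) / 0.0101 = 313.87 s.

314 s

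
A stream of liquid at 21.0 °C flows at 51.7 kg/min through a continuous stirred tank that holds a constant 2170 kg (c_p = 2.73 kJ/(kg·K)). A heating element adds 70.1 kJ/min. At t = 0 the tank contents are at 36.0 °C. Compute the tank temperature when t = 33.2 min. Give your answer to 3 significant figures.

First-law balance (no shaft work): M c_p dT/dt = ṁ c_p (T_in − T) + 70.1.
Rearrange: dT/dt = (T_ss − T)/τ with τ = M/ṁ = 41.973 min and T_ss = T_in + Q̇/(ṁ c_p) = 21.497 °C.
Solution: T(t) = T_ss + (T₀ − T_ss) e^(−t/τ).
T(33.2) = 21.497 + (14.503)·e^(−33.2/41.973) = 21.497 + (14.503)·0.45340 = 28.072 °C.

28.1 °C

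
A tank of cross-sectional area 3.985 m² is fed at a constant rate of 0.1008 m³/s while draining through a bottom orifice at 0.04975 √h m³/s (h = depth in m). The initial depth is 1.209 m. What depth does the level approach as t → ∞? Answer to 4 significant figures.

4.105 m

A dh/dt = Q_in − 0.04975 √h. Steady state requires inflow = outflow:
Q_in = 0.04975 √h_ss ⇒ √h_ss = 0.1008/0.04975 = 2.02613.
h_ss = 2.02613² = 4.10521 m. (Since h₀ = 1.209 m < h_ss, the level will rise toward this value.)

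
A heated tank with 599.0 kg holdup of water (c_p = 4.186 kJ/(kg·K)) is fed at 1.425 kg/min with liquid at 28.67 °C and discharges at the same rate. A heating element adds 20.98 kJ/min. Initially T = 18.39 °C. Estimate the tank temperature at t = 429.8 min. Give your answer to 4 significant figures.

27.22 °C

First-law balance (no shaft work): M c_p dT/dt = ṁ c_p (T_in − T) + 20.98.
τ = M/ṁ = 420.351 min; T_ss = T_in + Q̇/(ṁ c_p) = 28.67 + 20.98/(1.425·4.186) = 32.1872 °C.
Integrating: T(t) = T_ss + (T₀ − T_ss) e^(−t/τ).
T(429.8) = 32.1872 + (-13.7972)·e^(−429.8/420.351) = 32.1872 + (-13.7972)·0.359702 = 27.2243 °C.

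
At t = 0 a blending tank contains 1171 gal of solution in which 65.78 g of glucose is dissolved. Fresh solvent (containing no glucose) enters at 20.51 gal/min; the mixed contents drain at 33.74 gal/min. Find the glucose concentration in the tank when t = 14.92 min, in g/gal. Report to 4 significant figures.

0.04219 g/gal

Let m(t) be the amount of glucose. Volume: V(t) = V₀ + (Q_in − Q_out) t = 1171 − 13.2300 t; V(14.92) = 973.608 gal.
Species balance (pure solvent in): dm/dt = −Q_out · m/V(t).
Separate: dm/m = −Q_out dt/V(t) ⇒ ln(m/m₀) = −(Q_out/(Q_in−Q_out)) ln(V/V₀).
m = m₀ (V₀/V)^(Q_out/(Q_in−Q_out)) = 65.78 × (1171/973.608)^(-2.55026) = 41.0802 g.
C = m/V = 41.0802/973.608 = 0.0421938 g/gal.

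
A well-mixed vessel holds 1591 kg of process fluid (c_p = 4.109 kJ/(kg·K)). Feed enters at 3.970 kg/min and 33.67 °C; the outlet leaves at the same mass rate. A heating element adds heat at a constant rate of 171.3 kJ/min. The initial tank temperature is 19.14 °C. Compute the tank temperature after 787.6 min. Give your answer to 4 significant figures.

M c_p dT/dt = ṁ c_p (T_in − T) + Q̇.
τ = M/ṁ = 400.756 min; T_ss = T_in + Q̇/(ṁ c_p) = 33.67 + 171.3/(3.970·4.109) = 44.1710 °C.
Integrating: T(t) = T_ss + (T₀ − T_ss) e^(−t/τ).
T(787.6) = 44.1710 + (-25.0310)·e^(−787.6/400.756) = 44.1710 + (-25.0310)·0.140116 = 40.6638 °C.

40.66 °C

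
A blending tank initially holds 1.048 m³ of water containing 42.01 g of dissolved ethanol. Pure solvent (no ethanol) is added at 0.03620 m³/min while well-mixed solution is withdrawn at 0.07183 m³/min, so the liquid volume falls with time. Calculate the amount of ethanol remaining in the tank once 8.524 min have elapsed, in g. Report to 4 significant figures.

21.07 g

Total volume: dV/dt = Q_in − Q_out = -0.0356300 m³/min, so V(t) = 1.048 − 0.0356300 t and V(8.524) = 0.744290 m³.
No ethanol enters, so dm/dt = −Q_out · (m/V).
Separate: dm/m = −Q_out dt/V(t) ⇒ ln(m/m₀) = −(Q_out/(Q_in−Q_out)) ln(V/V₀).
m = m₀ (V₀/V)^(Q_out/(Q_in−Q_out)) = 42.01 × (1.048/0.744290)^(-2.01600) = 21.0735 g.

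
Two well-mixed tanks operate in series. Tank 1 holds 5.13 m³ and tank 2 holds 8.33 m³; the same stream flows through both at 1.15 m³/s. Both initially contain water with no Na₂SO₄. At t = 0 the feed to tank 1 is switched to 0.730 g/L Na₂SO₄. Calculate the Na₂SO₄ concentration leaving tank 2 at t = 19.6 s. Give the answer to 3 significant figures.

0.617 g/L

Each tank obeys Vᵢ dCᵢ/dt = Q(Cᵢ₋₁ − Cᵢ), so τᵢ = Vᵢ/Q.
τ₁ = 5.13/1.15 = 4.4609 s; τ₂ = 8.33/1.15 = 7.2435 s.
Tank 1: C₁ = C_in(1 − e^(−t/τ₁)). Tank 2 (τ₁ ≠ τ₂): C₂ = C_in[1 − (τ₁ e^(−t/τ₁) − τ₂ e^(−t/τ₂))/(τ₁ − τ₂)].
At t = 19.6: e^(−t/τ₁) = 0.012354, e^(−t/τ₂) = 0.066811.
C₂ = 0.730·[1 − (4.4609·0.012354 − 7.2435·0.066811)/(-2.7826)] = 0.730·0.84589 = 0.61750 g/L.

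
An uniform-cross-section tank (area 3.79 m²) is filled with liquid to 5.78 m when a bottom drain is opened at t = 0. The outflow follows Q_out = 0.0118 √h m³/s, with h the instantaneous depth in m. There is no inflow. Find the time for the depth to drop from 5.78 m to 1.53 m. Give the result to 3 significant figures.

750 s

With no inflow, A dh/dt = −0.0118 √h.
∫ h^(−1/2) dh = −(0.0118/A) ∫ dt, giving 2√h = 2√h₀ − (0.0118/A) t.
t = 2A(√h₀ − √h)/0.0118 = 2·3.79·(√5.78 − √1.53)/0.0118
  = 7.5800 × (2.4042 − 1.2369) / 0.0118 = 749.80 s.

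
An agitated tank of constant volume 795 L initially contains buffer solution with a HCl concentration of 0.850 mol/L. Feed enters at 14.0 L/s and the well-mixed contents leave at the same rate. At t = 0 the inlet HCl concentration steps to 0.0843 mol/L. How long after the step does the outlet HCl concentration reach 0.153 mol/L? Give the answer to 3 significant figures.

Species balance on the tank: V dC/dt = Q(C_in − C), so τ = V/Q = 56.786 s.
C(t) = C_in + (C₀ − C_in) e^(−t/τ). Set C = 0.153 and solve for t:
e^(−t/τ) = (C − C_in)/(C₀ − C_in) = (0.153 − 0.0843)/(0.850 − 0.0843) = 0.089722
t = −τ ln(…) = 56.786 × 2.4110 = 136.91 s.

137 s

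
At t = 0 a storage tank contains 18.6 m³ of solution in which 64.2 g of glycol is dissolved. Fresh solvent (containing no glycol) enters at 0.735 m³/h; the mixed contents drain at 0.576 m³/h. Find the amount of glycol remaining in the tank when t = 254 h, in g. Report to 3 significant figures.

0.981 g

Let m(t) be the amount of glycol. Volume: V(t) = V₀ + (Q_in − Q_out) t = 18.6 + 0.15900 t; V(254) = 58.986 m³.
Solute balance: dm/dt = 0 − Q_out C = −Q_out m/V(t).
Separate: dm/m = −Q_out dt/V(t) ⇒ ln(m/m₀) = −(Q_out/(Q_in−Q_out)) ln(V/V₀).
m = m₀ (V₀/V)^(Q_out/(Q_in−Q_out)) = 64.2 × (18.6/58.986)^(3.6226) = 0.98115 g.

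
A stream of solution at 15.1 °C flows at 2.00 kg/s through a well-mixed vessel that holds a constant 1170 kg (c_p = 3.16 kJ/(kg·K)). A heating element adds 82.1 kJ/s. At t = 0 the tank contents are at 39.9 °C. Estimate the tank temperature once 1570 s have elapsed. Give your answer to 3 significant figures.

28.9 °C

M c_p dT/dt = ṁ c_p (T_in − T) + Q̇.
τ = M/ṁ = 585.00 s; T_ss = T_in + Q̇/(ṁ c_p) = 15.1 + 82.1/(2.00·3.16) = 28.091 °C.
Solution: T(t) = T_ss + (T₀ − T_ss) e^(−t/τ).
T(1570) = 28.091 + (11.809)·e^(−1570/585.00) = 28.091 + (11.809)·0.068306 = 28.897 °C.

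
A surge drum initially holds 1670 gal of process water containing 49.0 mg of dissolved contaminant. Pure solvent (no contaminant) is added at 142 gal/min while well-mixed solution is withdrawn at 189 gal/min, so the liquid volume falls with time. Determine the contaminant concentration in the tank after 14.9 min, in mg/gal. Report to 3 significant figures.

0.00568 mg/gal

Let m(t) be the amount of contaminant. Volume: V(t) = V₀ + (Q_in − Q_out) t = 1670 − 47.000 t; V(14.9) = 969.70 gal.
Solute balance: dm/dt = 0 − Q_out C = −Q_out m/V(t).
Separate: dm/m = −Q_out dt/V(t) ⇒ ln(m/m₀) = −(Q_out/(Q_in−Q_out)) ln(V/V₀).
m = m₀ (V₀/V)^(Q_out/(Q_in−Q_out)) = 49.0 × (1670/969.70)^(-4.0213) = 5.5063 mg.
C = m/V = 5.5063/969.70 = 0.0056783 mg/gal.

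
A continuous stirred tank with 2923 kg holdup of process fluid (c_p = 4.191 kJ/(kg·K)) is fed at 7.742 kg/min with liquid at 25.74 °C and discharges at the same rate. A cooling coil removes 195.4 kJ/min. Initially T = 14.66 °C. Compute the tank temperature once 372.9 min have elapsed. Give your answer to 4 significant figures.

M c_p dT/dt = ṁ c_p (T_in − T) − Q̇.
Rearrange: dT/dt = (T_ss − T)/τ with τ = M/ṁ = 377.551 min and T_ss = T_in − Q̇/(ṁ c_p) = 19.7178 °C.
Solution: T(t) = T_ss + (T₀ − T_ss) e^(−t/τ).
T(372.9) = 19.7178 + (-5.05782)·e^(−372.9/377.551) = 19.7178 + (-5.05782)·0.372439 = 17.8341 °C.

17.83 °C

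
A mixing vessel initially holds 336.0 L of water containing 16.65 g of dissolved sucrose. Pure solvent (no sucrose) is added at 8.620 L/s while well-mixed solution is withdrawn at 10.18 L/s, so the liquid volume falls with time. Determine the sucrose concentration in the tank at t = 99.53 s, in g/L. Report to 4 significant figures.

0.001611 g/L

Total volume: dV/dt = Q_in − Q_out = -1.56000 L/s, so V(t) = 336.0 − 1.56000 t and V(99.53) = 180.733 L.
Solute balance: dm/dt = 0 − Q_out C = −Q_out m/V(t).
dm/m = −Q_out dt/(V₀ − 1.56000 t); integrating gives ln(m/m₀) = −(Q_out/(Q_in−Q_out)) ln(V/V₀).
m = m₀ (V₀/V)^(Q_out/(Q_in−Q_out)) = 16.65 × (336.0/180.733)^(-6.52564) = 0.291105 g.
C = m/V = 0.291105/180.733 = 0.00161069 g/L.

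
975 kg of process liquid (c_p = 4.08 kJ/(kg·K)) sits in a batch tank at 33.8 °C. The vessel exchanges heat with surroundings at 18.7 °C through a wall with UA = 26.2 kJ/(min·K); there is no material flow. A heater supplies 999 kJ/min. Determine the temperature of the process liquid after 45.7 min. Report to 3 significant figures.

M c_p dT/dt = −UA(T − T_amb) + Q̇.
dT/dt = (T_ss − T)/τ with T_ss = T_amb + Q̇/UA = 18.7 + 999/26.2 = 56.830 °C, τ = M c_p/UA = 975·4.08/26.2 = 151.83 min.
T approaches T_ss exponentially: T(t) = T_ss + (T₀ − T_ss) e^(−t/τ).
T(45.7) = 56.830 + (-23.030)·0.74008 = 39.786 °C.

39.8 °C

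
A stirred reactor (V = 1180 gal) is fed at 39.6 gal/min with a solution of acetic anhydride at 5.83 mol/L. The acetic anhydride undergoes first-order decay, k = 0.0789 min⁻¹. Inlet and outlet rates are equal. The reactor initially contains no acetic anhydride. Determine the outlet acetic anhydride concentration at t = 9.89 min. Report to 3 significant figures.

1.17 mol/L

V dC/dt = Q(C_in − C) − k V C.
dC/dt = (Q/V) C_in − (Q/V + k) C; effective rate a = Q/V + k = 0.033559 + 0.0789 = 0.11246 min⁻¹.
C_ss = Q C_in/(Q + kV) = 1.7397 mol/L; C(t) = C_ss + (C₀ − C_ss) e^(−a t).
C(9.89) = 1.7397 + (-1.7397)·e^(−0.11246·9.89) = 1.7397 + (-1.7397)·0.32883 = 1.1677 mol/L.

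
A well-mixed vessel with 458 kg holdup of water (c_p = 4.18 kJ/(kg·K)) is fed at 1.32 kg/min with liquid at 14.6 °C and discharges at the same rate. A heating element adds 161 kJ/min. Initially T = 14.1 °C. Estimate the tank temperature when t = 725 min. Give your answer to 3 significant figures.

Heat balance on the well-mixed liquid: M c_p dT/dt = ṁ c_p (T_in − T) + 161.
Rearrange: dT/dt = (T_ss − T)/τ with τ = M/ṁ = 346.97 min and T_ss = T_in + Q̇/(ṁ c_p) = 43.779 °C.
This is linear first-order; T(t) = T_ss + (T₀ − T_ss) e^(−t/τ).
T(725) = 43.779 + (-29.679)·e^(−725/346.97) = 43.779 + (-29.679)·0.12375 = 40.107 °C.

40.1 °C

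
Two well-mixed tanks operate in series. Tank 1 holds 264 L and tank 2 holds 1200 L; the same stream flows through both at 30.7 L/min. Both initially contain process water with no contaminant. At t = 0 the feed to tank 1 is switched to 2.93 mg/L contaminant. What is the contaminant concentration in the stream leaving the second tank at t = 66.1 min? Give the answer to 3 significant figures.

Time constants: τᵢ = Vᵢ/Q for each well-mixed tank.
τ₁ = 264/30.7 = 8.5993 min; τ₂ = 1200/30.7 = 39.088 min.
Tank 1: C₁ = C_in(1 − e^(−t/τ₁)). Tank 2 (τ₁ ≠ τ₂): C₂ = C_in[1 − (τ₁ e^(−t/τ₁) − τ₂ e^(−t/τ₂))/(τ₁ − τ₂)].
At t = 66.1: e^(−t/τ₁) = 0.00045892, e^(−t/τ₂) = 0.18432.
C₂ = 2.93·[1 − (8.5993·0.00045892 − 39.088·0.18432)/(-30.489)] = 2.93·0.76382 = 2.2380 mg/L.

2.24 mg/L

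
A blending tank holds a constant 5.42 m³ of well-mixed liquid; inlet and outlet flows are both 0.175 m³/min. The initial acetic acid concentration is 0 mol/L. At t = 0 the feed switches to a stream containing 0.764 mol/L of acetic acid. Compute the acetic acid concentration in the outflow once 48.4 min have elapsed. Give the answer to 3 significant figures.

0.604 mol/L

Mass balance on the solute (V constant): V dC/dt = Q(C_in − C).
So dC/dt = (C_in − C)/τ with τ = V/Q = 5.42/0.175 = 30.971 min.
Integrating: C(t) = C_in + (C₀ − C_in) e^(−t/τ).
C(48.4) = 0.764 + (0 − 0.764)·e^(−48.4/30.971) = 0.764 + (-0.76400)·0.20956 = 0.60389 mol/L.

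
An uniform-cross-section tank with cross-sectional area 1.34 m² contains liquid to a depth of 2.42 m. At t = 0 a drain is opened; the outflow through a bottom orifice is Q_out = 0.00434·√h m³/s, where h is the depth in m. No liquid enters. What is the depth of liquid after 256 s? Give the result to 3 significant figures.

1.30 m

Mass balance (ρ constant): A dh/dt = −0.00434 √h.
This is separable: 2 d(√h)/dt = −0.00434/A, so √h = √h₀ − (0.00434/(2A)) t.
√h = √2.42 − 0.00434·256/(2·1.34) = 1.5556 − 0.41457 = 1.1411.
h = 1.1411² = 1.3020 m.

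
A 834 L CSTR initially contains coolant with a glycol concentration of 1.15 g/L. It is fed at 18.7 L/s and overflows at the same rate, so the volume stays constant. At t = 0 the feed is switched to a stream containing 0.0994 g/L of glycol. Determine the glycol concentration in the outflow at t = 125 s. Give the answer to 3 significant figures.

Unsteady species balance (constant V, well mixed): V dC/dt = Q(C_in − C).
Rewrite as dC/dt + C/τ = C_in/τ, τ = V/Q = 44.599 s.
Integrating: C(t) = C_in + (C₀ − C_in) e^(−t/τ).
C(125) = 0.0994 + (1.15 − 0.0994)·e^(−125/44.599) = 0.0994 + (1.0506)·0.060643 = 0.16311 g/L.

0.163 g/L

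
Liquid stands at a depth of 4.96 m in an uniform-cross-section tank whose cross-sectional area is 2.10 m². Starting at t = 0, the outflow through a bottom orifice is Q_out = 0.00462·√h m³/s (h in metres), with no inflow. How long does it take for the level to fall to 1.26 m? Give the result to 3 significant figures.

1000 s

A dh/dt = −Q_out = −0.00462 √h.
This is separable: 2 d(√h)/dt = −0.00462/A, so √h = √h₀ − (0.00462/(2A)) t.
t = 2A(√h₀ − √h)/0.00462 = 2·2.10·(√4.96 − √1.26)/0.00462
  = 4.2000 × (2.2271 − 1.1225) / 0.00462 = 1004.2 s.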